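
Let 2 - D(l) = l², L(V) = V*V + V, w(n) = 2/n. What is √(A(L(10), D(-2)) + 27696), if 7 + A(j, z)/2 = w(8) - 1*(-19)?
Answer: √110882/2 ≈ 166.49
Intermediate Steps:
L(V) = V + V² (L(V) = V² + V = V + V²)
D(l) = 2 - l²
A(j, z) = 49/2 (A(j, z) = -14 + 2*(2/8 - 1*(-19)) = -14 + 2*(2*(⅛) + 19) = -14 + 2*(¼ + 19) = -14 + 2*(77/4) = -14 + 77/2 = 49/2)
√(A(L(10), D(-2)) + 27696) = √(49/2 + 27696) = √(55441/2) = √110882/2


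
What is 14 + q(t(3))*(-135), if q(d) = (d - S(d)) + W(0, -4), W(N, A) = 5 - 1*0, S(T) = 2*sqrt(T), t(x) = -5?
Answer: 14 + 270*I*sqrt(5) ≈ 14.0 + 603.74*I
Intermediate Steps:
W(N, A) = 5 (W(N, A) = 5 + 0 = 5)
q(d) = 5 + d - 2*sqrt(d) (q(d) = (d - 2*sqrt(d)) + 5 = 5 + d - 2*sqrt(d))
14 + q(t(3))*(-135) = 14 + (5 - 5 - 2*I*sqrt(5))*(-135) = 14 - 2*I*sqrt(5)*(-135) = 14 + 270*I*sqrt(5)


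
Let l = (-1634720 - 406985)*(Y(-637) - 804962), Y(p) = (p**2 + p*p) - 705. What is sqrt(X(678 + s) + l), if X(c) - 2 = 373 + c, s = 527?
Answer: 5*I*sqrt(479473939) ≈ 1.0948e+5*I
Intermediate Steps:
Y(p) = -705 + 2*p**2 (Y(p) = (p**2 + p**2) - 705 = 2*p**2 - 705 = -705 + 2*p**2)
X(c) = 375 + c (X(c) = 2 + (373 + c) = 375 + c)
l = -11986850055 (l = (-1634720 - 406985)*((-705 + 2*(-637)**2) - 804962) = -2041705*((-705 + 2*405769) - 804962) = -2041705*((-705 + 811538) - 804962) = -2041705*(810833 - 804962) = -2041705*5871 = -11986850055)
sqrt(X(678 + s) + l) = sqrt((375 + (678 + 527)) - 11986850055) = sqrt((375 + 1205) - 11986850055) = sqrt(1580 - 11986850055) = sqrt(-11986848475) = 5*I*sqrt(479473939)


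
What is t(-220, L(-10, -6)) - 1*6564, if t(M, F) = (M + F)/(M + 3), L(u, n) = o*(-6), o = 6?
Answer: -1424132/217 ≈ -6562.8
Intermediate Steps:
L(u, n) = -36 (L(u, n) = 6*(-6) = -36)
t(M, F) = (F + M)/(3 + M)
t(-220, L(-10, -6)) - 1*6564 = (-36 - 220)/(3 - 220) - 1*6564 = -256/(-217) - 6564 = -1/217*(-256) - 6564 = 256/217 - 6564 = -1424132/217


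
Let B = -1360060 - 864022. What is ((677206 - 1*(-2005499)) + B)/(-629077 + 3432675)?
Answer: 458623/2803598 ≈ 0.16358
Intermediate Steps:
B = -2224082
((677206 - 1*(-2005499)) + B)/(-629077 + 3432675) = ((677206 - 1*(-2005499)) - 2224082)/(-629077 + 3432675) = ((677206 + 2005499) - 2224082)/2803598 = (2682705 - 2224082)*(1/2803598) = 458623*(1/2803598) = 458623/2803598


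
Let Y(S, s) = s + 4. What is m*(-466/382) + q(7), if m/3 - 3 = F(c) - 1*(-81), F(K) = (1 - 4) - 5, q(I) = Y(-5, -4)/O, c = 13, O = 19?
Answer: -53124/191 ≈ -278.14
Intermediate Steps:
Y(S, s) = 4 + s
q(I) = 0 (q(I) = (4 - 4)/19 = 0*(1/19) = 0)
F(K) = -8 (F(K) = -3 - 5 = -8)
m = 228 (m = 9 + 3*(-8 - 1*(-81)) = 9 + 3*(-8 + 81) = 9 + 3*73 = 9 + 219 = 228)
m*(-466/382) + q(7) = 228*(-466/382) + 0 = 228*(-466*1/382) + 0 = 228*(-233/191) + 0 = -53124/191 + 0 = -53124/191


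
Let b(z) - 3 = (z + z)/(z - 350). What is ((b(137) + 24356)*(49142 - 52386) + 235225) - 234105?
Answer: -16830259532/213 ≈ -7.9015e+7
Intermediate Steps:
b(z) = 3 + 2*z/(-350 + z) (b(z) = 3 + (z + z)/(z - 350) = 3 + (2*z)/(-350 + z) = 3 + 2*z/(-350 + z))
((b(137) + 24356)*(49142 - 52386) + 235225) - 234105 = ((5*(-210 + 137)/(-350 + 137) + 24356)*(49142 - 52386) + 235225) - 234105 = ((5*(-73)/(-213) + 24356)*(-3244) + 235225) - 234105 = ((5*(-1/213)*(-73) + 24356)*(-3244) + 235225) - 234105 = ((365/213 + 24356)*(-3244) + 235225) - 234105 = ((5188193/213)*(-3244) + 235225) - 234105 = (-16830498092/213 + 235225) - 234105 = -16780395167/213 - 234105 = -16830259532/213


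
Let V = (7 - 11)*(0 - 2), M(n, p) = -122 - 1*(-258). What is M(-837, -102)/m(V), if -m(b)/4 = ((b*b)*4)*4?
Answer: -17/512 ≈ -0.033203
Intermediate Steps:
M(n, p) = 136 (M(n, p) = -122 + 258 = 136)
V = 8 (V = -4*(-2) = 8)
m(b) = -64*b² (m(b) = -4*(b*b)*4*4 = -4*b²*4*4 = -4*4*b²*4 = -64*b²)
M(-837, -102)/m(V) = 136/((-64*8²)) = 136/((-64*64)) = 136/(-4096) = 136*(-1/4096) = -17/512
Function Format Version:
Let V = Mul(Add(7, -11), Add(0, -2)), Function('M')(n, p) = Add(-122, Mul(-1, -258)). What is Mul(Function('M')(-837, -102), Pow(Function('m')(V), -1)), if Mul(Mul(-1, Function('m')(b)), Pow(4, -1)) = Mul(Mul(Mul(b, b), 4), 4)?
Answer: Rational(-17, 512) ≈ -0.033203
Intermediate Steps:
Function('M')(n, p) = 136 (Function('M')(n, p) = Add(-122, 258) = 136)
V = 8 (V = Mul(-4, -2) = 8)
Function('m')(b) = Mul(-64, Pow(b, 2)) (Function('m')(b) = Mul(-4, Mul(Mul(Mul(b, b), 4), 4)) = Mul(-4, Mul(Mul(Pow(b, 2), 4), 4)) = Mul(-4, Mul(Mul(4, Pow(b, 2)), 4)) = Mul(-4, Mul(16, Pow(b, 2))) = Mul(-64, Pow(b, 2)))
Mul(Function('M')(-837, -102), Pow(Function('m')(V), -1)) = Mul(136, Pow(Mul(-64, Pow(8, 2)), -1)) = Mul(136, Pow(Mul(-64, 64), -1)) = Mul(136, Pow(-4096, -1)) = Mul(136, Rational(-1, 4096)) = Rational(-17, 512)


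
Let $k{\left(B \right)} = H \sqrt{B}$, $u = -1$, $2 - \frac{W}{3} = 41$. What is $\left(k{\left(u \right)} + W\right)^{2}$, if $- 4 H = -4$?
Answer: $\left(117 - i\right)^{2} \approx 13688.0 - 234.0 i$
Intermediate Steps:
$H = 1$ ($H = \left(- \frac{1}{4}\right) \left(-4\right) = 1$)
$W = -117$ ($W = 6 - 123 = -117$)
$k{\left(B \right)} = \sqrt{B}$ ($k{\left(B \right)} = 1 \sqrt{B} = \sqrt{B}$)
$\left(k{\left(u \right)} + W\right)^{2} = \left(\sqrt{-1} - 117\right)^{2} = \left(i - 117\right)^{2} = \left(-117 + i\right)^{2}$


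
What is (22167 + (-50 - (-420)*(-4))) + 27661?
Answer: 48098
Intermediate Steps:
(22167 + (-50 - (-420)*(-4))) + 27661 = (22167 + (-50 - 70*24)) + 27661 = (22167 + (-50 - 1680)) + 27661 = (22167 - 1730) + 27661 = 20437 + 27661 = 48098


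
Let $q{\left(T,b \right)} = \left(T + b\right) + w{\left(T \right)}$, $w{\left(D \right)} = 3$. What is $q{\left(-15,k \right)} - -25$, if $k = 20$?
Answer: $33$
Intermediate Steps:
$q{\left(T,b \right)} = 3 + T + b$ ($q{\left(T,b \right)} = \left(T + b\right) + 3 = 3 + T + b$)
$q{\left(-15,k \right)} - -25 = \left(3 - 15 + 20\right) - -25 = 8 + 25 = 33$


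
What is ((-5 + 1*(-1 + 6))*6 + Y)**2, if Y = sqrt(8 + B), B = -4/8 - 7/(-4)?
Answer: 37/4 ≈ 9.2500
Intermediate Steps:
B = 5/4 (B = -4*1/8 - 7*(-1/4) = -1/2 + 7/4 = 5/4 ≈ 1.2500)
Y = sqrt(37)/2 (Y = sqrt(8 + 5/4) = sqrt(37/4) = sqrt(37)/2 ≈ 3.0414)
((-5 + 1*(-1 + 6))*6 + Y)**2 = ((-5 + 1*(-1 + 6))*6 + sqrt(37)/2)**2 = ((-5 + 1*5)*6 + sqrt(37)/2)**2 = ((-5 + 5)*6 + sqrt(37)/2)**2 = (0*6 + sqrt(37)/2)**2 = (0 + sqrt(37)/2)**2 = (sqrt(37)/2)**2 = 37/4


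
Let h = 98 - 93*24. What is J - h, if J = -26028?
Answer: -23894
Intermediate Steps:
h = -2134 (h = 98 - 2232 = -2134)
J - h = -26028 - 1*(-2134) = -26028 + 2134 = -23894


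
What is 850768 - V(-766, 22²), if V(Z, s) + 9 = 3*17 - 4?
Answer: 850730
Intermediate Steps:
V(Z, s) = 38 (V(Z, s) = -9 + (3*17 - 4) = -9 + (51 - 4) = -9 + 47 = 38)
850768 - V(-766, 22²) = 850768 - 1*38 = 850768 - 38 = 850730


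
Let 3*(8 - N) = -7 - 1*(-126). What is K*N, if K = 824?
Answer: -78280/3 ≈ -26093.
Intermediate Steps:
N = -95/3 (N = 8 - (-7 - 1*(-126))/3 = 8 - (-7 + 126)/3 = 8 - 1/3*119 = 8 - 119/3 = -95/3 ≈ -31.667)
K*N = 824*(-95/3) = -78280/3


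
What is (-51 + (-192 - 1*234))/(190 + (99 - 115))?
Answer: -159/58 ≈ -2.7414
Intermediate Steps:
(-51 + (-192 - 1*234))/(190 + (99 - 115)) = (-51 + (-192 - 234))/(190 - 16) = (-51 - 426)/174 = -477*1/174 = -159/58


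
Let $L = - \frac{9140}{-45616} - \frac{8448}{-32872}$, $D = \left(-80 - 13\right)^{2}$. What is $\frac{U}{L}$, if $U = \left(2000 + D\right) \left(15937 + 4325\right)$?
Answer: $\frac{10110775978363368}{21431689} \approx 4.7177 \cdot 10^{8}$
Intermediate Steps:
$D = 8649$ ($D = \left(-93\right)^{2} = 8649$)
$L = \frac{21431689}{46859036}$ ($L = \left(-9140\right) \left(- \frac{1}{45616}\right) - - \frac{1056}{4109} = \frac{2285}{11404} + \frac{1056}{4109} = \frac{21431689}{46859036} \approx 0.45737$)
$U = 215770038$ ($U = \left(2000 + 8649\right) \left(15937 + 4325\right) = 10649 \cdot 20262 = 215770038$)
$\frac{U}{L} = \frac{215770038}{\frac{21431689}{46859036}} = 215770038 \cdot \frac{46859036}{21431689} = \frac{10110775978363368}{21431689}$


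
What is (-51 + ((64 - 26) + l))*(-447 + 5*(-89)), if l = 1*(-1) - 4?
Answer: 16056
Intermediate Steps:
l = -5 (l = -1 - 4 = -5)
(-51 + ((64 - 26) + l))*(-447 + 5*(-89)) = (-51 + ((64 - 26) - 5))*(-447 + 5*(-89)) = (-51 + (38 - 5))*(-447 - 445) = (-51 + 33)*(-892) = -18*(-892) = 16056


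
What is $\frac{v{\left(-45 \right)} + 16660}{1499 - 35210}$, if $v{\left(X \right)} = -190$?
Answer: $- \frac{5490}{11237} \approx -0.48856$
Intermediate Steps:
$\frac{v{\left(-45 \right)} + 16660}{1499 - 35210} = \frac{-190 + 16660}{1499 - 35210} = \frac{16470}{-33711} = 16470 \left(- \frac{1}{33711}\right) = - \frac{5490}{11237}$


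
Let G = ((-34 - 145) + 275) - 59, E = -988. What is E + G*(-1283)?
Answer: -48459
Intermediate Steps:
G = 37 (G = (-179 + 275) - 59 = 96 - 59 = 37)
E + G*(-1283) = -988 + 37*(-1283) = -988 - 47471 = -48459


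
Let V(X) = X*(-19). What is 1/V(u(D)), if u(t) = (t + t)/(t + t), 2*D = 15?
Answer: -1/19 ≈ -0.052632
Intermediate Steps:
D = 15/2 (D = (½)*15 = 15/2 ≈ 7.5000)
u(t) = 1 (u(t) = (2*t)/((2*t)) = (2*t)*(1/(2*t)) = 1)
V(X) = -19*X
1/V(u(D)) = 1/(-19*1) = 1/(-19) = -1/19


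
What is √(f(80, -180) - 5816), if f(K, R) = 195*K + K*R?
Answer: 2*I*√1154 ≈ 67.941*I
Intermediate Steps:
√(f(80, -180) - 5816) = √(80*(195 - 180) - 5816) = √(80*15 - 5816) = √(1200 - 5816) = √(-4616) = 2*I*√1154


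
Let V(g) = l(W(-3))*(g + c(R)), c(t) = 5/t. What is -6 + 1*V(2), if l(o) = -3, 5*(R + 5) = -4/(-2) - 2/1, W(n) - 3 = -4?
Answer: -9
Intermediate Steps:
W(n) = -1 (W(n) = 3 - 4 = -1)
R = -5 (R = -5 + (-4/(-2) - 2/1)/5 = -5 + (-4*(-½) - 2*1)/5 = -5 + (2 - 2)/5 = -5 + (⅕)*0 = -5 + 0 = -5)
V(g) = 3 - 3*g (V(g) = -3*(g + 5/(-5)) = -3*(g + 5*(-⅕)) = -3*(g - 1) = -3*(-1 + g) = 3 - 3*g)
-6 + 1*V(2) = -6 + 1*(3 - 3*2) = -6 + 1*(3 - 6) = -6 + 1*(-3) = -6 - 3 = -9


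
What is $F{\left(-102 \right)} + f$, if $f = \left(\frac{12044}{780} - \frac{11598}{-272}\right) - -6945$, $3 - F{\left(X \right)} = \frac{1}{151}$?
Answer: $\frac{28055963891}{4004520} \approx 7006.1$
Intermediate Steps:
$F{\left(X \right)} = \frac{452}{151}$ ($F{\left(X \right)} = 3 - \frac{1}{151} = \frac{452}{151}$)
$f = \frac{185721701}{26520}$ ($f = \left(12044 \cdot \frac{1}{780} - - \frac{5799}{136}\right) + 6945 = \left(\frac{3011}{195} + \frac{5799}{136}\right) + 6945 = \frac{1540301}{26520} + 6945 = \frac{185721701}{26520} \approx 7003.1$)
$F{\left(-102 \right)} + f = \frac{452}{151} + \frac{185721701}{26520} = \frac{28055963891}{4004520}$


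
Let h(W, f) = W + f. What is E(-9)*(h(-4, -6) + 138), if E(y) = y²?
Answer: 10368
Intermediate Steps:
E(-9)*(h(-4, -6) + 138) = (-9)²*((-4 - 6) + 138) = 81*(-10 + 138) = 81*128 = 10368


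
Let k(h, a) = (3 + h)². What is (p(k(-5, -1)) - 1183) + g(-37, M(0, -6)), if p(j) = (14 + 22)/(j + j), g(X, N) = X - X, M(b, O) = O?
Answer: -2357/2 ≈ -1178.5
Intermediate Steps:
g(X, N) = 0
p(j) = 18/j (p(j) = 36/((2*j)) = 36*(1/(2*j)) = 18/j)
(p(k(-5, -1)) - 1183) + g(-37, M(0, -6)) = (18/((3 - 5)²) - 1183) + 0 = (18/((-2)²) - 1183) + 0 = (18/4 - 1183) + 0 = (18*(¼) - 1183) + 0 = (9/2 - 1183) + 0 = -2357/2 + 0 = -2357/2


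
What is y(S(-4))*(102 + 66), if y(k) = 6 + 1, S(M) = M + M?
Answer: 1176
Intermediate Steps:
S(M) = 2*M
y(k) = 7
y(S(-4))*(102 + 66) = 7*(102 + 66) = 7*168 = 1176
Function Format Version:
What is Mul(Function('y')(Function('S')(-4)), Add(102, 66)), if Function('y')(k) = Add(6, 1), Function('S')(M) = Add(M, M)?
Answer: 1176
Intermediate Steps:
Function('S')(M) = Mul(2, M)
Function('y')(k) = 7
Mul(Function('y')(Function('S')(-4)), Add(102, 66)) = Mul(7, Add(102, 66)) = Mul(7, 168) = 1176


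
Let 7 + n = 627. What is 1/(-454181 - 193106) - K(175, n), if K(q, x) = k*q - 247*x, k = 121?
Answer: 85419228954/647287 ≈ 1.3197e+5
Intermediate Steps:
n = 620 (n = -7 + 627 = 620)
K(q, x) = -247*x + 121*q (K(q, x) = 121*q - 247*x = -247*x + 121*q)
1/(-454181 - 193106) - K(175, n) = 1/(-454181 - 193106) - (-247*620 + 121*175) = 1/(-647287) - (-153140 + 21175) = -1/647287 - 1*(-131965) = -1/647287 + 131965 = 85419228954/647287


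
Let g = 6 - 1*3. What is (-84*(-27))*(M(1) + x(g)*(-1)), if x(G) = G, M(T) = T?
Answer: -4536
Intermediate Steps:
g = 3 (g = 6 - 3 = 3)
(-84*(-27))*(M(1) + x(g)*(-1)) = (-84*(-27))*(1 + 3*(-1)) = 2268*(1 - 3) = 2268*(-2) = -4536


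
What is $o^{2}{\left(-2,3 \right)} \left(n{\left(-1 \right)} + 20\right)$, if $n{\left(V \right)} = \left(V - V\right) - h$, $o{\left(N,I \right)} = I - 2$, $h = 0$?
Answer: $20$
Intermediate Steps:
$o{\left(N,I \right)} = -2 + I$
$n{\left(V \right)} = 0$ ($n{\left(V \right)} = \left(V - V\right) - 0 = 0 + 0 = 0$)
$o^{2}{\left(-2,3 \right)} \left(n{\left(-1 \right)} + 20\right) = \left(-2 + 3\right)^{2} \left(0 + 20\right) = 1^{2} \cdot 20 = 1 \cdot 20 = 20$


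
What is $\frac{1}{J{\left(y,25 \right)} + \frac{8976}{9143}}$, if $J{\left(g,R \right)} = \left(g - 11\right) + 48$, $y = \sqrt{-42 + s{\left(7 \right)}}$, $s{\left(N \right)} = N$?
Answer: $\frac{3175062181}{123520175004} - \frac{83594449 i \sqrt{35}}{123520175004} \approx 0.025705 - 0.0040038 i$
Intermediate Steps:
$y = i \sqrt{35}$ ($y = \sqrt{-42 + 7} = \sqrt{-35} = i \sqrt{35} \approx 5.9161 i$)
$J{\left(g,R \right)} = 37 + g$ ($J{\left(g,R \right)} = \left(g - 11\right) + 48 = \left(-11 + g\right) + 48 = 37 + g$)
$\frac{1}{J{\left(y,25 \right)} + \frac{8976}{9143}} = \frac{1}{\left(37 + i \sqrt{35}\right) + \frac{8976}{9143}} = \frac{1}{\frac{347267}{9143} + i \sqrt{35}}$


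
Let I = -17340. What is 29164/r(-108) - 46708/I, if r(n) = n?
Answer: -10430402/39015 ≈ -267.34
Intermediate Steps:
29164/r(-108) - 46708/I = 29164/(-108) - 46708/(-17340) = 29164*(-1/108) - 46708*(-1/17340) = -7291/27 + 11677/4335 = -10430402/39015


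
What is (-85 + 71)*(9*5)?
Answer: -630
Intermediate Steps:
(-85 + 71)*(9*5) = -14*45 = -630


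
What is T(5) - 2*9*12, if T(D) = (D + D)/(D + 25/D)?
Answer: -215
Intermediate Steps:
T(D) = 2*D/(D + 25/D) (T(D) = (2*D)/(D + 25/D) = 2*D/(D + 25/D))
T(5) - 2*9*12 = 2*5²/(25 + 5²) - 2*9*12 = 2*25/(25 + 25) - 18*12 = 2*25/50 - 216 = 2*25*(1/50) - 216 = 1 - 216 = -215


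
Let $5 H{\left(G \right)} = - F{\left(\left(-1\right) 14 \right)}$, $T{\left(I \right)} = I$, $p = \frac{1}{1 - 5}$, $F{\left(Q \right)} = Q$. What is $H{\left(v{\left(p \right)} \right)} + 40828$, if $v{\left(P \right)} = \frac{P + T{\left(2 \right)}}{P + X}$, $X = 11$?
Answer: $\frac{204154}{5} \approx 40831.0$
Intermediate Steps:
$p = - \frac{1}{4}$ ($p = \frac{1}{-4} = - \frac{1}{4} \approx -0.25$)
$v{\left(P \right)} = \frac{2 + P}{11 + P}$ ($v{\left(P \right)} = \frac{P + 2}{P + 11} = \frac{2 + P}{11 + P}$)
$H{\left(G \right)} = \frac{14}{5}$ ($H{\left(G \right)} = \frac{\left(-1\right) \left(\left(-1\right) 14\right)}{5} = \frac{\left(-1\right) \left(-14\right)}{5} = \frac{1}{5} \cdot 14 = \frac{14}{5}$)
$H{\left(v{\left(p \right)} \right)} + 40828 = \frac{14}{5} + 40828 = \frac{204154}{5}$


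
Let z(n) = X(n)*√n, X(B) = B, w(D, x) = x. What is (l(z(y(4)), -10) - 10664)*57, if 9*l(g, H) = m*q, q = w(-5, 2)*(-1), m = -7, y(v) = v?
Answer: -1823278/3 ≈ -6.0776e+5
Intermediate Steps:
q = -2 (q = 2*(-1) = -2)
z(n) = n^(3/2) (z(n) = n*√n = n^(3/2))
l(g, H) = 14/9 (l(g, H) = (-7*(-2))/9 = (⅑)*14 = 14/9)
(l(z(y(4)), -10) - 10664)*57 = (14/9 - 10664)*57 = -95962/9*57 = -1823278/3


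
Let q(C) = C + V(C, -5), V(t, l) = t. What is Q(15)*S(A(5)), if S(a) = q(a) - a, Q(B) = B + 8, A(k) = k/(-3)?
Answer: -115/3 ≈ -38.333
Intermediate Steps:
A(k) = -k/3 (A(k) = k*(-⅓) = -k/3)
q(C) = 2*C (q(C) = C + C = 2*C)
Q(B) = 8 + B
S(a) = a (S(a) = 2*a - a = a)
Q(15)*S(A(5)) = (8 + 15)*(-⅓*5) = 23*(-5/3) = -115/3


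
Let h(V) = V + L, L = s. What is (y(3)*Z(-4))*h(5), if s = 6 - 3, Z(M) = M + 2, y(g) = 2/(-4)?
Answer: 8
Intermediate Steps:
y(g) = -½ (y(g) = 2*(-¼) = -½)
Z(M) = 2 + M
s = 3
L = 3
h(V) = 3 + V (h(V) = V + 3 = 3 + V)
(y(3)*Z(-4))*h(5) = (-(2 - 4)/2)*(3 + 5) = -½*(-2)*8 = 1*8 = 8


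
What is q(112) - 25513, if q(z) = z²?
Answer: -12969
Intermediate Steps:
q(112) - 25513 = 112² - 25513 = 12544 - 25513 = -12969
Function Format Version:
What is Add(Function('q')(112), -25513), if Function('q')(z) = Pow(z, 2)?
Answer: -12969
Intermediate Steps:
Add(Function('q')(112), -25513) = Add(Pow(112, 2), -25513) = Add(12544, -25513) = -12969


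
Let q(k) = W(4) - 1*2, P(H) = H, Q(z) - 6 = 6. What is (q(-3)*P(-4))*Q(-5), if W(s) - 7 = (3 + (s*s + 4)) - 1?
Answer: -1296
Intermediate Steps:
Q(z) = 12 (Q(z) = 6 + 6 = 12)
W(s) = 13 + s² (W(s) = 7 + ((3 + (s*s + 4)) - 1) = 7 + ((3 + (s² + 4)) - 1) = 7 + ((3 + (4 + s²)) - 1) = 7 + ((7 + s²) - 1) = 7 + (6 + s²) = 13 + s²)
q(k) = 27 (q(k) = (13 + 4²) - 1*2 = (13 + 16) - 2 = 29 - 2 = 27)
(q(-3)*P(-4))*Q(-5) = (27*(-4))*12 = -108*12 = -1296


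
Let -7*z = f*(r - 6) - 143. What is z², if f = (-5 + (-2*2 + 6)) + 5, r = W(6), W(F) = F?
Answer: 20449/49 ≈ 417.33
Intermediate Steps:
r = 6
f = 2 (f = (-5 + (-4 + 6)) + 5 = (-5 + 2) + 5 = -3 + 5 = 2)
z = 143/7 (z = -(2*(6 - 6) - 143)/7 = -(2*0 - 143)/7 = -(0 - 143)/7 = -⅐*(-143) = 143/7 ≈ 20.429)
z² = (143/7)² = 20449/49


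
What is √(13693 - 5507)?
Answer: √8186 ≈ 90.477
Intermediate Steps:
√(13693 - 5507) = √8186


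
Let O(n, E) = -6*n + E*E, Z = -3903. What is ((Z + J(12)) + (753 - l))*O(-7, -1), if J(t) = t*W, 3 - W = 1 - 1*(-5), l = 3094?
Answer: -270040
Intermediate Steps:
W = -3 (W = 3 - (1 - 1*(-5)) = 3 - (1 + 5) = 3 - 1*6 = 3 - 6 = -3)
O(n, E) = E² - 6*n (O(n, E) = -6*n + E² = E² - 6*n)
J(t) = -3*t (J(t) = t*(-3) = -3*t)
((Z + J(12)) + (753 - l))*O(-7, -1) = ((-3903 - 3*12) + (753 - 1*3094))*((-1)² - 6*(-7)) = ((-3903 - 36) + (753 - 3094))*(1 + 42) = (-3939 - 2341)*43 = -6280*43 = -270040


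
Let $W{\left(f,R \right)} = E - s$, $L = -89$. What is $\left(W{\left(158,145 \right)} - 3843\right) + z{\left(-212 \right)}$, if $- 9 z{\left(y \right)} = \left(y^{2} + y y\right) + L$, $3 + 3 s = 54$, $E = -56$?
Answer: $- \frac{41681}{3} \approx -13894.0$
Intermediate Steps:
$s = 17$ ($s = -1 + \frac{1}{3} \cdot 54 = -1 + 18 = 17$)
$z{\left(y \right)} = \frac{89}{9} - \frac{2 y^{2}}{9}$ ($z{\left(y \right)} = - \frac{\left(y^{2} + y y\right) - 89}{9} = - \frac{\left(y^{2} + y^{2}\right) - 89}{9} = - \frac{2 y^{2} - 89}{9} = - \frac{-89 + 2 y^{2}}{9} = \frac{89}{9} - \frac{2 y^{2}}{9}$)
$W{\left(f,R \right)} = -73$ ($W{\left(f,R \right)} = -56 - 17 = -73$)
$\left(W{\left(158,145 \right)} - 3843\right) + z{\left(-212 \right)} = \left(-73 - 3843\right) + \left(\frac{89}{9} - \frac{2 \left(-212\right)^{2}}{9}\right) = \left(-73 - 3843\right) + \left(\frac{89}{9} - \frac{89888}{9}\right) = -3916 + \left(\frac{89}{9} - \frac{89888}{9}\right) = -3916 - \frac{29933}{3} = - \frac{41681}{3}$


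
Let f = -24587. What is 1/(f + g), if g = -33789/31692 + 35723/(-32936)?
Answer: -86983976/2138862101897 ≈ -4.0668e-5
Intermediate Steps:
g = -187083985/86983976 (g = -33789*1/31692 + 35723*(-1/32936) = -11263/10564 - 35723/32936 = -187083985/86983976 ≈ -2.1508)
1/(f + g) = 1/(-24587 - 187083985/86983976) = 1/(-2138862101897/86983976) = -86983976/2138862101897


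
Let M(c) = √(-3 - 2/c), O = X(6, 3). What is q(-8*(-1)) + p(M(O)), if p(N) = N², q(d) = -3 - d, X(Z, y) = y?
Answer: -44/3 ≈ -14.667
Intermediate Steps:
O = 3
q(-8*(-1)) + p(M(O)) = (-3 - (-8)*(-1)) + (√(-3 - 2/3))² = (-3 - 1*8) + (√(-3 - 2*⅓))² = (-3 - 8) + (√(-3 - ⅔))² = -11 + (√(-11/3))² = -11 + (I*√33/3)² = -11 - 11/3 = -44/3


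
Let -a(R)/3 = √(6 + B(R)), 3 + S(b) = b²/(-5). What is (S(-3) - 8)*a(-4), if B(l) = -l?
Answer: 192*√10/5 ≈ 121.43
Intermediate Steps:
S(b) = -3 - b²/5 (S(b) = -3 + b²/(-5) = -3 + b²*(-⅕) = -3 - b²/5)
a(R) = -3*√(6 - R)
(S(-3) - 8)*a(-4) = ((-3 - ⅕*(-3)²) - 8)*(-3*√(6 - 1*(-4))) = ((-3 - ⅕*9) - 8)*(-3*√(6 + 4)) = ((-3 - 9/5) - 8)*(-3*√10) = (-24/5 - 8)*(-3*√10) = -(-192)*√10/5 = 192*√10/5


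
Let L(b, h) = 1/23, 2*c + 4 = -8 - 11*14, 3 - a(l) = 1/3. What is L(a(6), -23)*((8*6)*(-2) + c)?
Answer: -179/23 ≈ -7.7826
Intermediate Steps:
a(l) = 8/3 (a(l) = 3 - 1/3 = 3 - 1*⅓ = 3 - ⅓ = 8/3)
c = -83 (c = -2 + (-8 - 11*14)/2 = -2 + (-8 - 154)/2 = -2 + (½)*(-162) = -2 - 81 = -83)
L(b, h) = 1/23
L(a(6), -23)*((8*6)*(-2) + c) = ((8*6)*(-2) - 83)/23 = (48*(-2) - 83)/23 = (-96 - 83)/23 = (1/23)*(-179) = -179/23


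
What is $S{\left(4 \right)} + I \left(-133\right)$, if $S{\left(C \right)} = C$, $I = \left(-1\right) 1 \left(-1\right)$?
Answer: $-129$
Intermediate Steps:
$I = 1$ ($I = \left(-1\right) \left(-1\right) = 1$)
$S{\left(4 \right)} + I \left(-133\right) = 4 + 1 \left(-133\right) = 4 - 133 = -129$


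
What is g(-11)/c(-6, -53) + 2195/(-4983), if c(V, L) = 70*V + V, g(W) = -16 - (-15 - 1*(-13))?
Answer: -144218/353793 ≈ -0.40763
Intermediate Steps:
g(W) = -14 (g(W) = -16 - (-15 + 13) = -16 - 1*(-2) = -16 + 2 = -14)
c(V, L) = 71*V
g(-11)/c(-6, -53) + 2195/(-4983) = -14/(71*(-6)) + 2195/(-4983) = -14/(-426) + 2195*(-1/4983) = -14*(-1/426) - 2195/4983 = 7/213 - 2195/4983 = -144218/353793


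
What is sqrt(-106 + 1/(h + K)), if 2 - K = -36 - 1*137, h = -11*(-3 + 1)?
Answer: I*sqrt(4113557)/197 ≈ 10.295*I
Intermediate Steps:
h = 22 (h = -11*(-2) = 22)
K = 175 (K = 2 - (-36 - 1*137) = 2 - (-36 - 137) = 2 - 1*(-173) = 2 + 173 = 175)
sqrt(-106 + 1/(h + K)) = sqrt(-106 + 1/(22 + 175)) = sqrt(-106 + 1/197) = sqrt(-20881/197) = I*sqrt(4113557)/197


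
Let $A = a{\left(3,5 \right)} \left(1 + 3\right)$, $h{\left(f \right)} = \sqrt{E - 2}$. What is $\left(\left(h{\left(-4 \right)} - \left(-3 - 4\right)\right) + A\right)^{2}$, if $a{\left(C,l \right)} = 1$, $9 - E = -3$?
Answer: $\left(11 + \sqrt{10}\right)^{2} \approx 200.57$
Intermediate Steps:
$E = 12$ ($E = 9 - -3 = 9 + 3 = 12$)
$h{\left(f \right)} = \sqrt{10}$ ($h{\left(f \right)} = \sqrt{12 - 2} = \sqrt{10}$)
$A = 4$ ($A = 1 \left(1 + 3\right) = 1 \cdot 4 = 4$)
$\left(\left(h{\left(-4 \right)} - \left(-3 - 4\right)\right) + A\right)^{2} = \left(\left(\sqrt{10} - \left(-3 - 4\right)\right) + 4\right)^{2} = \left(\left(\sqrt{10} - -7\right) + 4\right)^{2} = \left(\left(\sqrt{10} + 7\right) + 4\right)^{2} = \left(\left(7 + \sqrt{10}\right) + 4\right)^{2} = \left(11 + \sqrt{10}\right)^{2}$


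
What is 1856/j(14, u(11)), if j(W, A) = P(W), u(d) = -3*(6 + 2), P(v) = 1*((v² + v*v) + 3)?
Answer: 1856/395 ≈ 4.6987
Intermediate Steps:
P(v) = 3 + 2*v² (P(v) = 1*((v² + v²) + 3) = 1*(2*v² + 3) = 1*(3 + 2*v²) = 3 + 2*v²)
u(d) = -24 (u(d) = -3*8 = -24)
j(W, A) = 3 + 2*W²
1856/j(14, u(11)) = 1856/(3 + 2*14²) = 1856/(3 + 2*196) = 1856/(3 + 392) = 1856/395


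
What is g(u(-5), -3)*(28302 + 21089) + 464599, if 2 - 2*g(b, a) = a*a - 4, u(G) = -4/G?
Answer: 781025/2 ≈ 3.9051e+5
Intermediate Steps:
g(b, a) = 3 - a²/2 (g(b, a) = 1 - (a*a - 4)/2 = 1 - (a² - 4)/2 = 1 - (-4 + a²)/2 = 1 + (2 - a²/2) = 3 - a²/2)
g(u(-5), -3)*(28302 + 21089) + 464599 = (3 - ½*(-3)²)*(28302 + 21089) + 464599 = (3 - ½*9)*49391 + 464599 = (3 - 9/2)*49391 + 464599 = -3/2*49391 + 464599 = -148173/2 + 464599 = 781025/2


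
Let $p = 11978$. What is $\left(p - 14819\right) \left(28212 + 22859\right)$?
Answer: $-145092711$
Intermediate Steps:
$\left(p - 14819\right) \left(28212 + 22859\right) = \left(11978 - 14819\right) \left(28212 + 22859\right) = \left(-2841\right) 51071 = -145092711$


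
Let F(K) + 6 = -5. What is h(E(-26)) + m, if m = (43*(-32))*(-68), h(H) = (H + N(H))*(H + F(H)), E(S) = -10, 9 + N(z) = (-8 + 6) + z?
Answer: 94219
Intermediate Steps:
N(z) = -11 + z (N(z) = -9 + ((-8 + 6) + z) = -9 + (-2 + z) = -11 + z)
F(K) = -11 (F(K) = -6 - 5 = -11)
h(H) = (-11 + H)*(-11 + 2*H) (h(H) = (H + (-11 + H))*(H - 11) = (-11 + 2*H)*(-11 + H) = (-11 + H)*(-11 + 2*H))
m = 93568 (m = -1376*(-68) = 93568)
h(E(-26)) + m = (121 - 33*(-10) + 2*(-10)²) + 93568 = (121 + 330 + 2*100) + 93568 = (121 + 330 + 200) + 93568 = 651 + 93568 = 94219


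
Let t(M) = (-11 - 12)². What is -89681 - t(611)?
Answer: -90210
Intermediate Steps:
t(M) = 529 (t(M) = (-23)² = 529)
-89681 - t(611) = -89681 - 1*529 = -89681 - 529 = -90210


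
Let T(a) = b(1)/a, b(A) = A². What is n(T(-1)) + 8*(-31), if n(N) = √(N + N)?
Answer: -248 + I*√2 ≈ -248.0 + 1.4142*I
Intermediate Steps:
T(a) = 1/a (T(a) = 1²/a = 1/a)
n(N) = √2*√N (n(N) = √(2*N) = √2*√N)
n(T(-1)) + 8*(-31) = √2*√(1/(-1)) + 8*(-31) = √2*√(-1) - 248 = √2*I - 248 = I*√2 - 248 = -248 + I*√2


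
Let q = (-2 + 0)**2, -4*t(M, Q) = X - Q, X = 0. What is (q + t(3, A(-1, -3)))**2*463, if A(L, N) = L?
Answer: 104175/16 ≈ 6510.9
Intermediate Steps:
t(M, Q) = Q/4 (t(M, Q) = -(0 - Q)/4 = -(-1)*Q/4 = Q/4)
q = 4 (q = (-2)**2 = 4)
(q + t(3, A(-1, -3)))**2*463 = (4 + (1/4)*(-1))**2*463 = (4 - 1/4)**2*463 = (15/4)**2*463 = (225/16)*463 = 104175/16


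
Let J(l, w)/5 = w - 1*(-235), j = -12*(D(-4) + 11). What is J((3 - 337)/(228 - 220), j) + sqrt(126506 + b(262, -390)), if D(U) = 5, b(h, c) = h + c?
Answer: 215 + 3*sqrt(14042) ≈ 570.50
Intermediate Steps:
b(h, c) = c + h
j = -192 (j = -12*(5 + 11) = -12*16 = -192)
J(l, w) = 1175 + 5*w (J(l, w) = 5*(w - 1*(-235)) = 5*(w + 235) = 5*(235 + w) = 1175 + 5*w)
J((3 - 337)/(228 - 220), j) + sqrt(126506 + b(262, -390)) = (1175 + 5*(-192)) + sqrt(126506 + (-390 + 262)) = (1175 - 960) + sqrt(126506 - 128) = 215 + sqrt(126378) = 215 + 3*sqrt(14042)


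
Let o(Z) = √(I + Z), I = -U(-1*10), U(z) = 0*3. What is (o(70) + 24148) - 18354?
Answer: 5794 + √70 ≈ 5802.4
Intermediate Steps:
U(z) = 0
I = 0 (I = -1*0 = 0)
o(Z) = √Z (o(Z) = √(0 + Z) = √Z)
(o(70) + 24148) - 18354 = (√70 + 24148) - 18354 = (24148 + √70) - 18354 = 5794 + √70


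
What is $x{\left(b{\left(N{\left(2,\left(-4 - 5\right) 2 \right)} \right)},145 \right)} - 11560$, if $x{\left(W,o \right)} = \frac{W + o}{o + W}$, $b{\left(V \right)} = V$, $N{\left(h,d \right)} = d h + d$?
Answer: $-11559$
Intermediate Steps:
$N{\left(h,d \right)} = d + d h$
$x{\left(W,o \right)} = 1$ ($x{\left(W,o \right)} = \frac{W + o}{W + o} = 1$)
$x{\left(b{\left(N{\left(2,\left(-4 - 5\right) 2 \right)} \right)},145 \right)} - 11560 = 1 - 11560 = -11559$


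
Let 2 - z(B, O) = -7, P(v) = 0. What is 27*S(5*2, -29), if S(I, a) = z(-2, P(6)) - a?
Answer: 1026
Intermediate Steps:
z(B, O) = 9 (z(B, O) = 2 - 1*(-7) = 2 + 7 = 9)
S(I, a) = 9 - a
27*S(5*2, -29) = 27*(9 - 1*(-29)) = 27*(9 + 29) = 27*38 = 1026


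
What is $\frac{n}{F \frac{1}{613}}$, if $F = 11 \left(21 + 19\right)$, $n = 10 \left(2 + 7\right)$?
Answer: $\frac{5517}{44} \approx 125.39$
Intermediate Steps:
$n = 90$ ($n = 10 \cdot 9 = 90$)
$F = 440$ ($F = 11 \cdot 40 = 440$)
$\frac{n}{F \frac{1}{613}} = \frac{90}{440 \cdot \frac{1}{613}} = \frac{90}{\frac{440}{613}} = 90 \cdot \frac{613}{440} = \frac{5517}{44}$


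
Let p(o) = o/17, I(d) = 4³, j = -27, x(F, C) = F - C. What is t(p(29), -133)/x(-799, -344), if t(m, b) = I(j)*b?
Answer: 1216/65 ≈ 18.708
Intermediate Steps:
I(d) = 64
p(o) = o/17 (p(o) = o*(1/17) = o/17)
t(m, b) = 64*b
t(p(29), -133)/x(-799, -344) = (64*(-133))/(-799 - 1*(-344)) = -8512/(-799 + 344) = -8512/(-455) = -8512*(-1/455) = 1216/65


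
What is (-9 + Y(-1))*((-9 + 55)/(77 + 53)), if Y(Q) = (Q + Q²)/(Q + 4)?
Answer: -207/65 ≈ -3.1846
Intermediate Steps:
Y(Q) = (Q + Q²)/(4 + Q)
(-9 + Y(-1))*((-9 + 55)/(77 + 53)) = (-9 - (1 - 1)/(4 - 1))*((-9 + 55)/(77 + 53)) = (-9 - 1*0/3)*(46/130) = (-9 - 1*⅓*0)*(46*(1/130)) = (-9 + 0)*(23/65) = -9*23/65 = -207/65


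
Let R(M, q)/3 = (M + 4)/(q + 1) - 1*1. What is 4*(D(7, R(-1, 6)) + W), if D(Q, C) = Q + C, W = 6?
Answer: 316/7 ≈ 45.143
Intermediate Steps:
R(M, q) = -3 + 3*(4 + M)/(1 + q) (R(M, q) = 3*((M + 4)/(q + 1) - 1*1) = 3*((4 + M)/(1 + q) - 1) = 3*(-1 + (4 + M)/(1 + q)) = -3 + 3*(4 + M)/(1 + q))
D(Q, C) = C + Q
4*(D(7, R(-1, 6)) + W) = 4*((3*(3 - 1 - 1*6)/(1 + 6) + 7) + 6) = 4*((3*(3 - 1 - 6)/7 + 7) + 6) = 4*((3*(⅐)*(-4) + 7) + 6) = 4*((-12/7 + 7) + 6) = 4*(37/7 + 6) = 4*(79/7) = 316/7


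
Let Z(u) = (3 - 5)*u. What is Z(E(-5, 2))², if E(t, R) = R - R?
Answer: 0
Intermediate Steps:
E(t, R) = 0
Z(u) = -2*u
Z(E(-5, 2))² = (-2*0)² = 0² = 0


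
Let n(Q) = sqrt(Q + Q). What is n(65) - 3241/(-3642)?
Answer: 3241/3642 + sqrt(130) ≈ 12.292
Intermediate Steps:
n(Q) = sqrt(2)*sqrt(Q) (n(Q) = sqrt(2*Q) = sqrt(2)*sqrt(Q))
n(65) - 3241/(-3642) = sqrt(2)*sqrt(65) - 3241/(-3642) = sqrt(130) - 3241*(-1)/3642 = sqrt(130) - 1*(-3241/3642) = sqrt(130) + 3241/3642 = 3241/3642 + sqrt(130)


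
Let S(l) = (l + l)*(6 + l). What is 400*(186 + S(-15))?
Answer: 182400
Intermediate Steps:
S(l) = 2*l*(6 + l) (S(l) = (2*l)*(6 + l) = 2*l*(6 + l))
400*(186 + S(-15)) = 400*(186 + 2*(-15)*(6 - 15)) = 400*(186 + 2*(-15)*(-9)) = 400*(186 + 270) = 400*456 = 182400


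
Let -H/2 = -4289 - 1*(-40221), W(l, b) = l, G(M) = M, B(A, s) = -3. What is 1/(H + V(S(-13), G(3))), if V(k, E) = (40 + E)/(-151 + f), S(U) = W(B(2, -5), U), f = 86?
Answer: -65/4671203 ≈ -1.3915e-5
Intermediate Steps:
H = -71864 (H = -2*(-4289 - 1*(-40221)) = -2*(-4289 + 40221) = -2*35932 = -71864)
S(U) = -3
V(k, E) = -8/13 - E/65 (V(k, E) = (40 + E)/(-151 + 86) = (40 + E)/(-65) = (40 + E)*(-1/65) = -8/13 - E/65)
1/(H + V(S(-13), G(3))) = 1/(-71864 + (-8/13 - 1/65*3)) = 1/(-71864 + (-8/13 - 3/65)) = 1/(-71864 - 43/65) = 1/(-4671203/65) = -65/4671203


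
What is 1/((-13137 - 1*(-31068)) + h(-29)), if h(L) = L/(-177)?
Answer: 177/3173816 ≈ 5.5769e-5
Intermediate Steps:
h(L) = -L/177 (h(L) = L*(-1/177) = -L/177)
1/((-13137 - 1*(-31068)) + h(-29)) = 1/((-13137 - 1*(-31068)) - 1/177*(-29)) = 1/((-13137 + 31068) + 29/177) = 1/(17931 + 29/177) = 1/(3173816/177) = 177/3173816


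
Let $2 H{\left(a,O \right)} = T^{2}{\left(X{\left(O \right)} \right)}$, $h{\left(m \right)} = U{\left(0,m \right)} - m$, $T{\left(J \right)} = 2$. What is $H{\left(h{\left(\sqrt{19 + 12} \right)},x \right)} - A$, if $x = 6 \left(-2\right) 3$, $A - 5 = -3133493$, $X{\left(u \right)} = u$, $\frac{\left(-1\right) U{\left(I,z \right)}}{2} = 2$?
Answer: $3133490$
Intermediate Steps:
$U{\left(I,z \right)} = -4$ ($U{\left(I,z \right)} = \left(-2\right) 2 = -4$)
$h{\left(m \right)} = -4 - m$
$A = -3133488$ ($A = 5 - 3133493 = -3133488$)
$x = -36$ ($x = \left(-12\right) 3 = -36$)
$H{\left(a,O \right)} = 2$ ($H{\left(a,O \right)} = \frac{2^{2}}{2} = \frac{1}{2} \cdot 4 = 2$)
$H{\left(h{\left(\sqrt{19 + 12} \right)},x \right)} - A = 2 - -3133488 = 2 + 3133488 = 3133490$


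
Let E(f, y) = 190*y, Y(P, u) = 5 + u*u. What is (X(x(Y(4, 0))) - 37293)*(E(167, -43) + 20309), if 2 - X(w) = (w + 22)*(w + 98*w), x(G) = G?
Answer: -614913184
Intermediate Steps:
Y(P, u) = 5 + u**2
X(w) = 2 - 99*w*(22 + w) (X(w) = 2 - (w + 22)*(w + 98*w) = 2 - (22 + w)*99*w = 2 - 99*w*(22 + w))
(X(x(Y(4, 0))) - 37293)*(E(167, -43) + 20309) = ((2 - 2178*(5 + 0**2) - 99*(5 + 0**2)**2) - 37293)*(190*(-43) + 20309) = ((2 - 2178*(5 + 0) - 99*(5 + 0)**2) - 37293)*(-8170 + 20309) = ((2 - 2178*5 - 99*5**2) - 37293)*12139 = ((2 - 10890 - 99*25) - 37293)*12139 = ((2 - 10890 - 2475) - 37293)*12139 = (-13363 - 37293)*12139 = -50656*12139 = -614913184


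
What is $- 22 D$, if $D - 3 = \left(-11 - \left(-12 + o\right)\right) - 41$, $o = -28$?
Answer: $198$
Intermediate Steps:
$D = -9$ ($D = 3 + \left(\left(-11 + \left(12 - -28\right)\right) - 41\right) = 3 + \left(\left(-11 + \left(12 + 28\right)\right) - 41\right) = 3 + \left(\left(-11 + 40\right) - 41\right) = 3 + \left(29 - 41\right) = 3 - 12 = -9$)
$- 22 D = \left(-22\right) \left(-9\right) = 198$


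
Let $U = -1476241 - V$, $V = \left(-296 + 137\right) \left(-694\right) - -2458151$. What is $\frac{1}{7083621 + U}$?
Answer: $\frac{1}{3038883} \approx 3.2907 \cdot 10^{-7}$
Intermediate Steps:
$V = 2568497$ ($V = \left(-159\right) \left(-694\right) + 2458151 = 110346 + 2458151 = 2568497$)
$U = -4044738$ ($U = -1476241 - 2568497 = -4044738$)
$\frac{1}{7083621 + U} = \frac{1}{7083621 - 4044738} = \frac{1}{3038883}$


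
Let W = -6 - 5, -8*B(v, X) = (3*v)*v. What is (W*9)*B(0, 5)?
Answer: 0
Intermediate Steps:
B(v, X) = -3*v²/8 (B(v, X) = -3*v*v/8 = -3*v²/8)
W = -11
(W*9)*B(0, 5) = (-11*9)*(-3/8*0²) = -(-297)*0/8 = -99*0 = 0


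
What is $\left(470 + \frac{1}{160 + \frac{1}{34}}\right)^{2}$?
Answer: $\frac{6539803748416}{29604481} \approx 2.2091 \cdot 10^{5}$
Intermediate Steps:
$\left(470 + \frac{1}{160 + \frac{1}{34}}\right)^{2} = \left(470 + \frac{1}{\frac{5441}{34}}\right)^{2} = \left(470 + \frac{34}{5441}\right)^{2} = \left(\frac{2557304}{5441}\right)^{2} = \frac{6539803748416}{29604481}$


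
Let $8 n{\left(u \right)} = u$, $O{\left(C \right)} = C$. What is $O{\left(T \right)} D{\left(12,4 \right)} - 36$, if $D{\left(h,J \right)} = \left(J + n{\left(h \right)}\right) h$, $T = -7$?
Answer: $-498$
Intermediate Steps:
$n{\left(u \right)} = \frac{u}{8}$
$D{\left(h,J \right)} = h \left(J + \frac{h}{8}\right)$ ($D{\left(h,J \right)} = \left(J + \frac{h}{8}\right) h = h \left(J + \frac{h}{8}\right)$)
$O{\left(T \right)} D{\left(12,4 \right)} - 36 = - 7 \cdot \frac{1}{8} \cdot 12 \left(12 + 8 \cdot 4\right) - 36 = - 7 \cdot \frac{1}{8} \cdot 12 \left(12 + 32\right) - 36 = - 7 \cdot \frac{1}{8} \cdot 12 \cdot 44 - 36 = \left(-7\right) 66 - 36 = -462 - 36 = -498$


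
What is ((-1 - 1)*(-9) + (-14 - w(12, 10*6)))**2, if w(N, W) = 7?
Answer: 9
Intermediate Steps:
((-1 - 1)*(-9) + (-14 - w(12, 10*6)))**2 = ((-1 - 1)*(-9) + (-14 - 1*7))**2 = (-2*(-9) + (-14 - 7))**2 = (18 - 21)**2 = (-3)**2 = 9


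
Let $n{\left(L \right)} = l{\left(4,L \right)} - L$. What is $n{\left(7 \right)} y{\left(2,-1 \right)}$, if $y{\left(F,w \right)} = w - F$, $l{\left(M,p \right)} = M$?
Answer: $9$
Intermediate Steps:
$n{\left(L \right)} = 4 - L$
$n{\left(7 \right)} y{\left(2,-1 \right)} = \left(4 - 7\right) \left(-1 - 2\right) = \left(-3\right) \left(-3\right) = 9$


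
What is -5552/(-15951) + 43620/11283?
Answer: 252808612/59991711 ≈ 4.2141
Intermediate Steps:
-5552/(-15951) + 43620/11283 = -5552*(-1/15951) + 43620*(1/11283) = 5552/15951 + 14540/3761 = 252808612/59991711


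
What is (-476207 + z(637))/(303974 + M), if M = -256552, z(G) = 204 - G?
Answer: -238320/23711 ≈ -10.051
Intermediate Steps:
(-476207 + z(637))/(303974 + M) = (-476207 + (204 - 1*637))/(303974 - 256552) = (-476207 + (204 - 637))/47422 = (-476207 - 433)*(1/47422) = -476640*1/47422 = -238320/23711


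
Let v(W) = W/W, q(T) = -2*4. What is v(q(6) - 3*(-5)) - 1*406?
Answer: -405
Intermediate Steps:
q(T) = -8
v(W) = 1
v(q(6) - 3*(-5)) - 1*406 = 1 - 1*406 = 1 - 406 = -405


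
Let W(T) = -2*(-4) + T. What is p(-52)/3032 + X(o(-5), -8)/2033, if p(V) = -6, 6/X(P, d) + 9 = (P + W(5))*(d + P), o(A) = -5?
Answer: -698283/348269164 ≈ -0.0020050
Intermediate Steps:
W(T) = 8 + T
X(P, d) = 6/(-9 + (13 + P)*(P + d)) (X(P, d) = 6/(-9 + (P + (8 + 5))*(d + P)) = 6/(-9 + (P + 13)*(P + d)) = 6/(-9 + (13 + P)*(P + d)))
p(-52)/3032 + X(o(-5), -8)/2033 = -6/3032 + (6/(-9 + (-5)² + 13*(-5) + 13*(-8) - 5*(-8)))/2033 = -6*1/3032 + (6/(-9 + 25 - 65 - 104 + 40))*(1/2033) = -3/1516 + (6/(-113))*(1/2033) = -3/1516 + (6*(-1/113))*(1/2033) = -3/1516 - 6/113*1/2033 = -3/1516 - 6/229729 = -698283/348269164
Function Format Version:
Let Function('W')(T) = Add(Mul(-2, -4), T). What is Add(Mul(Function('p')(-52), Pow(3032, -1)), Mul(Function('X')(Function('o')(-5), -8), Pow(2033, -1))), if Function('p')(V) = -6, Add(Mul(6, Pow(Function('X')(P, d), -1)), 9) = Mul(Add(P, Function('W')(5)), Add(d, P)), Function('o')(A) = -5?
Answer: Rational(-698283, 348269164) ≈ -0.0020050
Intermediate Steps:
Function('W')(T) = Add(8, T)
Function('X')(P, d) = Mul(6, Pow(Add(-9, Mul(Add(13, P), Add(P, d))), -1)) (Function('X')(P, d) = Mul(6, Pow(Add(-9, Mul(Add(P, Add(8, 5)), Add(d, P))), -1)) = Mul(6, Pow(Add(-9, Mul(Add(P, 13), Add(P, d))), -1)) = Mul(6, Pow(Add(-9, Mul(Add(13, P), Add(P, d))), -1)))
Add(Mul(Function('p')(-52), Pow(3032, -1)), Mul(Function('X')(Function('o')(-5), -8), Pow(2033, -1))) = Add(Mul(-6, Pow(3032, -1)), Mul(Mul(6, Pow(Add(-9, Pow(-5, 2), Mul(13, -5), Mul(13, -8), Mul(-5, -8)), -1)), Pow(2033, -1))) = Add(Mul(-6, Rational(1, 3032)), Mul(Mul(6, Pow(Add(-9, 25, -65, -104, 40), -1)), Rational(1, 2033))) = Add(Rational(-3, 1516), Mul(Mul(6, Pow(-113, -1)), Rational(1, 2033))) = Add(Rational(-3, 1516), Mul(Mul(6, Rational(-1, 113)), Rational(1, 2033))) = Add(Rational(-3, 1516), Mul(Rational(-6, 113), Rational(1, 2033))) = Add(Rational(-3, 1516), Rational(-6, 229729)) = Rational(-698283, 348269164)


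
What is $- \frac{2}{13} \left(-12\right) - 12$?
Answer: $- \frac{132}{13} \approx -10.154$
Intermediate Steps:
$- \frac{2}{13} \left(-12\right) - 12 = \left(-2\right) \frac{1}{13} \left(-12\right) - 12 = \left(- \frac{2}{13}\right) \left(-12\right) - 12 = \frac{24}{13} - 12 = - \frac{132}{13}$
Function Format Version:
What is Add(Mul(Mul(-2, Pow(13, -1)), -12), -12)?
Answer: Rational(-132, 13) ≈ -10.154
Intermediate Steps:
Add(Mul(Mul(-2, Pow(13, -1)), -12), -12) = Add(Mul(Mul(-2, Rational(1, 13)), -12), -12) = Add(Mul(Rational(-2, 13), -12), -12) = Add(Rational(24, 13), -12) = Rational(-132, 13)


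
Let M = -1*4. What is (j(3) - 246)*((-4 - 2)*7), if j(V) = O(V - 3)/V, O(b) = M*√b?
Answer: 10332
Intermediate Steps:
M = -4
O(b) = -4*√b
j(V) = -4*√(-3 + V)/V (j(V) = (-4*√(V - 3))/V = (-4*√(-3 + V))/V = -4*√(-3 + V)/V)
(j(3) - 246)*((-4 - 2)*7) = (-4*√(-3 + 3)/3 - 246)*((-4 - 2)*7) = (-4*⅓*√0 - 246)*(-6*7) = (-4*⅓*0 - 246)*(-42) = (0 - 246)*(-42) = -246*(-42) = 10332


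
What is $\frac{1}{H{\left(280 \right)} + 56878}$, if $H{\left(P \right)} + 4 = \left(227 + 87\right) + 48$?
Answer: $\frac{1}{57236} \approx 1.7472 \cdot 10^{-5}$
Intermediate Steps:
$H{\left(P \right)} = 358$ ($H{\left(P \right)} = -4 + \left(\left(227 + 87\right) + 48\right) = -4 + \left(314 + 48\right) = -4 + 362 = 358$)
$\frac{1}{H{\left(280 \right)} + 56878} = \frac{1}{358 + 56878} = \frac{1}{57236}$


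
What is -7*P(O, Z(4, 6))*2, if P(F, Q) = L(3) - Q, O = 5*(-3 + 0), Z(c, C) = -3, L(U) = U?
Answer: -84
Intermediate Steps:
O = -15 (O = 5*(-3) = -15)
P(F, Q) = 3 - Q
-7*P(O, Z(4, 6))*2 = -7*(3 - 1*(-3))*2 = -7*(3 + 3)*2 = -7*6*2 = -42*2 = -84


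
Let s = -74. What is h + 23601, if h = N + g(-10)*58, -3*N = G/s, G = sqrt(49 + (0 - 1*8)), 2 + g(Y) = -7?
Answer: 23079 + sqrt(41)/222 ≈ 23079.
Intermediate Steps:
g(Y) = -9 (g(Y) = -2 - 7 = -9)
G = sqrt(41) (G = sqrt(49 + (0 - 8)) = sqrt(49 - 8) = sqrt(41) ≈ 6.4031)
N = sqrt(41)/222 (N = -sqrt(41)/(3*(-74)) = -sqrt(41)*(-1)/(3*74) = -(-1)*sqrt(41)/222 = sqrt(41)/222 ≈ 0.028843)
h = -522 + sqrt(41)/222 (h = sqrt(41)/222 - 9*58 = sqrt(41)/222 - 522 = -522 + sqrt(41)/222 ≈ -521.97)
h + 23601 = (-522 + sqrt(41)/222) + 23601 = 23079 + sqrt(41)/222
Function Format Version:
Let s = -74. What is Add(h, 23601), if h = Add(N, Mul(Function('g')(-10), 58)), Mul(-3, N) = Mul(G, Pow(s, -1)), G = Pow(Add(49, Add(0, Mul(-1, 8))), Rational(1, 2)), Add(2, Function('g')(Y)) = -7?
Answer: Add(23079, Mul(Rational(1, 222), Pow(41, Rational(1, 2)))) ≈ 23079.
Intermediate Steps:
Function('g')(Y) = -9 (Function('g')(Y) = Add(-2, -7) = -9)
G = Pow(41, Rational(1, 2)) (G = Pow(Add(49, Add(0, -8)), Rational(1, 2)) = Pow(Add(49, -8), Rational(1, 2)) = Pow(41, Rational(1, 2)) ≈ 6.4031)
N = Mul(Rational(1, 222), Pow(41, Rational(1, 2))) (N = Mul(Rational(-1, 3), Mul(Pow(41, Rational(1, 2)), Pow(-74, -1))) = Mul(Rational(-1, 3), Mul(Pow(41, Rational(1, 2)), Rational(-1, 74))) = Mul(Rational(-1, 3), Mul(Rational(-1, 74), Pow(41, Rational(1, 2)))) = Mul(Rational(1, 222), Pow(41, Rational(1, 2))) ≈ 0.028843)
h = Add(-522, Mul(Rational(1, 222), Pow(41, Rational(1, 2)))) (h = Add(Mul(Rational(1, 222), Pow(41, Rational(1, 2))), Mul(-9, 58)) = Add(Mul(Rational(1, 222), Pow(41, Rational(1, 2))), -522) = Add(-522, Mul(Rational(1, 222), Pow(41, Rational(1, 2)))) ≈ -521.97)
Add(h, 23601) = Add(Add(-522, Mul(Rational(1, 222), Pow(41, Rational(1, 2)))), 23601) = Add(23079, Mul(Rational(1, 222), Pow(41, Rational(1, 2))))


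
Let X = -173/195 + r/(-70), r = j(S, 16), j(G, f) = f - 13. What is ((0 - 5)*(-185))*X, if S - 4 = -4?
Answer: -469715/546 ≈ -860.28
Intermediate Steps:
S = 0 (S = 4 - 4 = 0)
j(G, f) = -13 + f
r = 3 (r = -13 + 16 = 3)
X = -2539/2730 (X = -173/195 + 3/(-70) = -173*1/195 + 3*(-1/70) = -173/195 - 3/70 = -2539/2730 ≈ -0.93004)
((0 - 5)*(-185))*X = ((0 - 5)*(-185))*(-2539/2730) = -5*(-185)*(-2539/2730) = 925*(-2539/2730) = -469715/546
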